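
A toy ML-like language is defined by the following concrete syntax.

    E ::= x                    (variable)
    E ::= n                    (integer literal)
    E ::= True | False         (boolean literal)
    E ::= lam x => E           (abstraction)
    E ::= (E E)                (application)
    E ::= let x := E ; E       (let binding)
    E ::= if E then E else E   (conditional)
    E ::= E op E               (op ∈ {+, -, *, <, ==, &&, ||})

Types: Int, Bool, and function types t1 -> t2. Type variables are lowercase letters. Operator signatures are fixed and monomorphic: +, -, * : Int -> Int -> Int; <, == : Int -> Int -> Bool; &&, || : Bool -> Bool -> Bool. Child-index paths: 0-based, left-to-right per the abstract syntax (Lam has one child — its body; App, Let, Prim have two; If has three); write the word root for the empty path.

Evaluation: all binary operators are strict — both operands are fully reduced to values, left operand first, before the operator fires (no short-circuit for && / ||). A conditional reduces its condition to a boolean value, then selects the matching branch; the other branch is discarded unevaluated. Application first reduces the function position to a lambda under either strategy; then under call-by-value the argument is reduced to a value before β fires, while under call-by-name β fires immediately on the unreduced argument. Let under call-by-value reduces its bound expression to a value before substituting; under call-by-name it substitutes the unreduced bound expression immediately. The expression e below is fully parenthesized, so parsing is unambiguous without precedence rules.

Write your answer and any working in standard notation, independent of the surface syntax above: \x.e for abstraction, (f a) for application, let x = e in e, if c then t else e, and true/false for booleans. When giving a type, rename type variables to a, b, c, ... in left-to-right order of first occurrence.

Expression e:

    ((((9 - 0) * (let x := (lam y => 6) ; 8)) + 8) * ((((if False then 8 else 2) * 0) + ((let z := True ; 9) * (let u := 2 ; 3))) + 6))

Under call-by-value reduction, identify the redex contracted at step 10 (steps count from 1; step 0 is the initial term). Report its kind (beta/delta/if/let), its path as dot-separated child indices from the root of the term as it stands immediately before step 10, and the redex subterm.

Derivation:
step 0: ((((9 - 0) * (let x = (\y.6) in 8)) + 8) * ((((if false then 8 else 2) * 0) + ((let z = true in 9) * (let u = 2 in 3))) + 6))
step 1: [delta@0.0.0] (((9 * (let x = (\y.6) in 8)) + 8) * ((((if false then 8 else 2) * 0) + ((let z = true in 9) * (let u = 2 in 3))) + 6))
step 2: [let@0.0.1] (((9 * 8) + 8) * ((((if false then 8 else 2) * 0) + ((let z = true in 9) * (let u = 2 in 3))) + 6))
step 3: [delta@0.0] ((72 + 8) * ((((if false then 8 else 2) * 0) + ((let z = true in 9) * (let u = 2 in 3))) + 6))
step 4: [delta@0] (80 * ((((if false then 8 else 2) * 0) + ((let z = true in 9) * (let u = 2 in 3))) + 6))
step 5: [if@1.0.0.0] (80 * (((2 * 0) + ((let z = true in 9) * (let u = 2 in 3))) + 6))
step 6: [delta@1.0.0] (80 * ((0 + ((let z = true in 9) * (let u = 2 in 3))) + 6))
step 7: [let@1.0.1.0] (80 * ((0 + (9 * (let u = 2 in 3))) + 6))
step 8: [let@1.0.1.1] (80 * ((0 + (9 * 3)) + 6))
step 9: [delta@1.0.1] (80 * ((0 + 27) + 6))
step 10: [delta@1.0] (80 * (27 + 6))

Answer: delta at 1.0 : (0 + 27)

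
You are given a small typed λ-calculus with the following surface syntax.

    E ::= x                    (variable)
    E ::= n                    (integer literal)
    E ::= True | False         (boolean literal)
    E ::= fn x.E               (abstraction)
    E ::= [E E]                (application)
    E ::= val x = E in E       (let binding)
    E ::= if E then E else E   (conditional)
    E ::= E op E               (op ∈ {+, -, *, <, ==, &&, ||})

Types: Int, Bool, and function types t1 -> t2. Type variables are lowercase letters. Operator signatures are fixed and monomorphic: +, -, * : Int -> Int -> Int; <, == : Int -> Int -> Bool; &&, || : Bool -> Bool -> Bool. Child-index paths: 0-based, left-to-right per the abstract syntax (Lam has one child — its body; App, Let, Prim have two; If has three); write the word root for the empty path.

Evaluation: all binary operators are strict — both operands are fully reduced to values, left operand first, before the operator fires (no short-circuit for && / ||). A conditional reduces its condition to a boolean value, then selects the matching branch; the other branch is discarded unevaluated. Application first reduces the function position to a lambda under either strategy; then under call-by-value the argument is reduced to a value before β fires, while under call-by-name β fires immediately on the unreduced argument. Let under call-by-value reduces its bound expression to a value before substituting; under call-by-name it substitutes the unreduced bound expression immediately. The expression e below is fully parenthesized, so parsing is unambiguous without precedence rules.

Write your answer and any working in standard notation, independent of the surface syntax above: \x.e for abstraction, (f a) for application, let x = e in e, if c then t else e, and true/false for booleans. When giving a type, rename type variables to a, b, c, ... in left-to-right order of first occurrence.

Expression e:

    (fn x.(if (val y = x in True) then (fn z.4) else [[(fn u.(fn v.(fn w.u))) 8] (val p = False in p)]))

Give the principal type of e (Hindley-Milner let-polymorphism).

Derivation:
x : a
let y : a
  unify Bool ~ Bool
\z._ : b -> Int
u : c
\w._ : e -> c
\v._ : d -> e -> c
\u._ : c -> d -> e -> c
  unify c -> d -> e -> c ~ Int -> f
  unify c ~ Int
  unify d -> e -> Int ~ f
_ _ : d -> e -> Int
let p : Bool
p : Bool
  unify d -> e -> Int ~ Bool -> g
  unify d ~ Bool
  unify e -> Int ~ g
_ _ : e -> Int
  unify b -> Int ~ e -> Int
  unify b ~ e
  unify Int ~ Int
\x._ : a -> e -> Int

Answer: a -> b -> Int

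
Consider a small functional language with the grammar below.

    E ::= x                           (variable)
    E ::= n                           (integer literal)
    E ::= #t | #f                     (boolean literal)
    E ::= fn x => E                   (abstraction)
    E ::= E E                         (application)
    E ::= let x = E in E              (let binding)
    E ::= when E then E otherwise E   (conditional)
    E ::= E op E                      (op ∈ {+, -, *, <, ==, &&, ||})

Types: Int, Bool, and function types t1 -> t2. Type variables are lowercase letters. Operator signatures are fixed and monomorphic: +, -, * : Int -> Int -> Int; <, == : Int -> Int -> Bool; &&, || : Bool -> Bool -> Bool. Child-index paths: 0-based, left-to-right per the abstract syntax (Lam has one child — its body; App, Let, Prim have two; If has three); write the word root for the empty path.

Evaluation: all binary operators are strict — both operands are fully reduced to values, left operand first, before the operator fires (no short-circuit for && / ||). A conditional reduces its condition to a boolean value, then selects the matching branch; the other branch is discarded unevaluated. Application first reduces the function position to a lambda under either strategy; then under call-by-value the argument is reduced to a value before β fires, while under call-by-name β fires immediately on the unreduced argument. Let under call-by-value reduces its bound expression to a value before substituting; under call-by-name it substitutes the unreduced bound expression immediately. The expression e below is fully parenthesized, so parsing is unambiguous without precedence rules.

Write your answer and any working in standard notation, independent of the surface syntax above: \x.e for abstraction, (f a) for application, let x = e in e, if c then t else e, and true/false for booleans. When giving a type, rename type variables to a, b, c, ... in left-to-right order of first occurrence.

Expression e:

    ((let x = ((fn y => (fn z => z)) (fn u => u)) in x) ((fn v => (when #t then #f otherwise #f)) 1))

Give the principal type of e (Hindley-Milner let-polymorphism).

Working:
z : b
\z._ : b -> b
\y._ : a -> b -> b
u : c
\u._ : c -> c
  unify a -> b -> b ~ (c -> c) -> d
  unify a ~ c -> c
  unify b -> b ~ d
_ _ : b -> b
let x : forall. b -> b
x : e -> e
  unify Bool ~ Bool
  unify Bool ~ Bool
\v._ : f -> Bool
  unify f -> Bool ~ Int -> g
  unify f ~ Int
  unify Bool ~ g
_ _ : Bool
  unify e -> e ~ Bool -> h
  unify e ~ Bool
  unify Bool ~ h
_ _ : Bool

Answer: Bool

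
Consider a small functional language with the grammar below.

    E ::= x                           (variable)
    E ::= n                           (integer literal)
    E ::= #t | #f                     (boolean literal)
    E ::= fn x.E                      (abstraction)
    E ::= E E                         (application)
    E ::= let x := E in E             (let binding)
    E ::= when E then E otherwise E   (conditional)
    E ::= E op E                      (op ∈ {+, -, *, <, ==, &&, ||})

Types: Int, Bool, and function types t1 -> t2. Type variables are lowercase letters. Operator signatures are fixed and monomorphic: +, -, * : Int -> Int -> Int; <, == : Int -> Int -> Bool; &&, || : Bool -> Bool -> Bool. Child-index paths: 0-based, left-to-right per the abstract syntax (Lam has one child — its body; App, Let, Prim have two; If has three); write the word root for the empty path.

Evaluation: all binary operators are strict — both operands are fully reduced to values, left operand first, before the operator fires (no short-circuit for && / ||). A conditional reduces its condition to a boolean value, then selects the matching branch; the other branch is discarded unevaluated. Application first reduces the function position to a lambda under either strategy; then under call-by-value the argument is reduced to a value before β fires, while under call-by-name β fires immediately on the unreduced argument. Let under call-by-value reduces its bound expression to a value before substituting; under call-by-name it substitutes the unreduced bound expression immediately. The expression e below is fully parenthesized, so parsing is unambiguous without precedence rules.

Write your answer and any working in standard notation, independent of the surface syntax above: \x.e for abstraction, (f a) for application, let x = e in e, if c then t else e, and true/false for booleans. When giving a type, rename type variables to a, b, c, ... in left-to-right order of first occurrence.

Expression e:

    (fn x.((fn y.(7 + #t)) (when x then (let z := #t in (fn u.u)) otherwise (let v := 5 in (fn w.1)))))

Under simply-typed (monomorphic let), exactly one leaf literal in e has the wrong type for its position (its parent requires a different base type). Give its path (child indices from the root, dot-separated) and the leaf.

Answer: 0.0.0.1 : true

Trace:
  unify Int ~ Int
  unify Bool ~ Int
  FAIL: mismatch Bool ~ Int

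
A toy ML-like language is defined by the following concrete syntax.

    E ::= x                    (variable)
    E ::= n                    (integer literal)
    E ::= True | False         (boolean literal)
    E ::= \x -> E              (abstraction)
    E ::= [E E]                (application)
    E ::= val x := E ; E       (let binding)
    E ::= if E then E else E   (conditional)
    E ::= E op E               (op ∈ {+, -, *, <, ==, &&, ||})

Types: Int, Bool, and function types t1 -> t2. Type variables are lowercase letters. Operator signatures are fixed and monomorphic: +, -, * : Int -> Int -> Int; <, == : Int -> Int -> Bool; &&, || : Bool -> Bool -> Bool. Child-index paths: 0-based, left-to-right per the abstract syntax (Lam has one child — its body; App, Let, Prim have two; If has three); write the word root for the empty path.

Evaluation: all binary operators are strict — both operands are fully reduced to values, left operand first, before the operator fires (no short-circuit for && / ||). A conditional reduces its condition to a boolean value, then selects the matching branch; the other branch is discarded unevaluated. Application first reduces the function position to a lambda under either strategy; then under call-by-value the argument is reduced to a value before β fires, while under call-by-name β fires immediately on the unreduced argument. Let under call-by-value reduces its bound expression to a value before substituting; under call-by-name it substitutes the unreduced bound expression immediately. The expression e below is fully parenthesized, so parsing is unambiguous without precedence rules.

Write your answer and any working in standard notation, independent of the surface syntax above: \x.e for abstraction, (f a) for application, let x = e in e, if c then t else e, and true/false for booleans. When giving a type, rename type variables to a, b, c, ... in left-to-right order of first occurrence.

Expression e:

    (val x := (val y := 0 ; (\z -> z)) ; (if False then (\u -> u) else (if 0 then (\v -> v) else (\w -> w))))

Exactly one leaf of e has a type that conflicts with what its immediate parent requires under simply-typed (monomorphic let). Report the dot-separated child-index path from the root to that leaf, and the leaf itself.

Derivation:
let y : Int
z : a
\z._ : a -> a
let x : a -> a
  unify Bool ~ Bool
u : b
\u._ : b -> b
  unify Int ~ Bool
  FAIL: mismatch Int ~ Bool

Answer: 1.2.0 : 0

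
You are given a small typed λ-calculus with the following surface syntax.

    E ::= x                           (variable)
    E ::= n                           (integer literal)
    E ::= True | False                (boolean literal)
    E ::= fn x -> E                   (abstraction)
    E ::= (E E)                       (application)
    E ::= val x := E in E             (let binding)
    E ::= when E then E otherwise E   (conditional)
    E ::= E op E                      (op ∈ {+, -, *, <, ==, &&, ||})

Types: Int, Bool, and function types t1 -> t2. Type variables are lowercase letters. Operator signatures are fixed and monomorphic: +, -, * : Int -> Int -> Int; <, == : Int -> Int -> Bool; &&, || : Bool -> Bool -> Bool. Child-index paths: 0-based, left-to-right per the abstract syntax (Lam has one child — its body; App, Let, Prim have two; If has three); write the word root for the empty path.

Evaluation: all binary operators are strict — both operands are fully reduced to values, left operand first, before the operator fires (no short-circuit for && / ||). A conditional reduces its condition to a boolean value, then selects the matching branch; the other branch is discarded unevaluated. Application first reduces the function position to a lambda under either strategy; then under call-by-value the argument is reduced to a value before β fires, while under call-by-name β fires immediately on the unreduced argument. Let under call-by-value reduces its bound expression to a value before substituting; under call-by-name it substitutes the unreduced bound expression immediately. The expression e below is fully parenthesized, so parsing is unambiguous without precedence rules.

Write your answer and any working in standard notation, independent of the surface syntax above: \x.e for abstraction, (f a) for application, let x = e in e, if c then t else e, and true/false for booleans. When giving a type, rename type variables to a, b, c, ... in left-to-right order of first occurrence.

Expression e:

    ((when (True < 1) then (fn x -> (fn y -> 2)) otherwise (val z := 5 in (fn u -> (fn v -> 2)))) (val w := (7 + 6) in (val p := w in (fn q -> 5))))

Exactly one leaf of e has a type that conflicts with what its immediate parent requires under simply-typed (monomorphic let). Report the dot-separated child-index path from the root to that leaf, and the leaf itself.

Derivation:
  unify Bool ~ Int
  FAIL: mismatch Bool ~ Int

Answer: 0.0.0 : true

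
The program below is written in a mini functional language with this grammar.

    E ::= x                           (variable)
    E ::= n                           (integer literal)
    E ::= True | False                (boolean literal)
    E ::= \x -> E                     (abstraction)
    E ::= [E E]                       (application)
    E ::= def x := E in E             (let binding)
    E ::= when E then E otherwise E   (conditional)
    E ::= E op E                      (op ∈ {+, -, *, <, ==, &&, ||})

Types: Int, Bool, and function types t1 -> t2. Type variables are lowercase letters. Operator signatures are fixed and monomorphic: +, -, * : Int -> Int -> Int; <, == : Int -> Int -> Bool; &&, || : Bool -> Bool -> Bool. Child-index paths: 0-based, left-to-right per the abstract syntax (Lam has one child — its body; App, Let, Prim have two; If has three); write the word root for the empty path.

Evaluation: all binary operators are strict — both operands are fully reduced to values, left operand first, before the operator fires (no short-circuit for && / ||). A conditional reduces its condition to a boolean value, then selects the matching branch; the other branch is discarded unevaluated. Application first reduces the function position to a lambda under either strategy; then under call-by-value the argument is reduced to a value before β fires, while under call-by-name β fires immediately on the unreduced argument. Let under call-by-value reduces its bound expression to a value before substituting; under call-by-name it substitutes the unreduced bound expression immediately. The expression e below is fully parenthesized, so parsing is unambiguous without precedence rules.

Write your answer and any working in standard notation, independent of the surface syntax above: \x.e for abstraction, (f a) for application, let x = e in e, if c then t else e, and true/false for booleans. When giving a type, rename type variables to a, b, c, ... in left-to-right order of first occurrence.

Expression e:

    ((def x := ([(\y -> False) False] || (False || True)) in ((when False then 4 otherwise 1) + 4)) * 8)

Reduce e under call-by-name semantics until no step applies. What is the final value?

Answer: 40

Trace:
step 0: ((let x = (((\y.false) false) || (false || true)) in ((if false then 4 else 1) + 4)) * 8)
step 1: [let@0] (((if false then 4 else 1) + 4) * 8)
step 2: [if@0.0] ((1 + 4) * 8)
step 3: [delta@0] (5 * 8)
step 4: [delta@root] 40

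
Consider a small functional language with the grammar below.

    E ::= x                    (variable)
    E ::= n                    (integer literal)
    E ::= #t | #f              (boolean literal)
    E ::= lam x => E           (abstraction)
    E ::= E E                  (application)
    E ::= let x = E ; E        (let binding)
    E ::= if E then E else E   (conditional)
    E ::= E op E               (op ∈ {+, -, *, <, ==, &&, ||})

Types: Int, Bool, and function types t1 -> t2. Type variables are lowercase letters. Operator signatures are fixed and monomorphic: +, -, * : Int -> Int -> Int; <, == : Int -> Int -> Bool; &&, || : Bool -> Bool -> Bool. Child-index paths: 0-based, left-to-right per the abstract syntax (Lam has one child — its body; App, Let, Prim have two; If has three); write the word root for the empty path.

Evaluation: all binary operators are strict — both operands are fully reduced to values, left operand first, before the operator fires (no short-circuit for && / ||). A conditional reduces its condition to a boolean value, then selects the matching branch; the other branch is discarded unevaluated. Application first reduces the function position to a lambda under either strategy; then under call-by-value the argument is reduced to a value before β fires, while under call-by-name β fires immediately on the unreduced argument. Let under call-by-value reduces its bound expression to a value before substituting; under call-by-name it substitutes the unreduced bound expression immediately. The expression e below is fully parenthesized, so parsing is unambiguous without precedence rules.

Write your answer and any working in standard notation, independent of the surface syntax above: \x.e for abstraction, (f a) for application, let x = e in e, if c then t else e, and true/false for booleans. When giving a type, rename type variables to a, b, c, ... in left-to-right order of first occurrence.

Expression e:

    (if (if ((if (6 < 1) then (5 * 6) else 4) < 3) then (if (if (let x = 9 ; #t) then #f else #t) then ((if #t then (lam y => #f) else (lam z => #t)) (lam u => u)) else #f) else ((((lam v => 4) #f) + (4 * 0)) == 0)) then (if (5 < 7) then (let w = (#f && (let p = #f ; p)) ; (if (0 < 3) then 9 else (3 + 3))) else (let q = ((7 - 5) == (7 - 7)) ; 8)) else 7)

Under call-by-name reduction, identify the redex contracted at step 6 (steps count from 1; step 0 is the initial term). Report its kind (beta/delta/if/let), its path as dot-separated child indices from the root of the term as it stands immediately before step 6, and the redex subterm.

Trace:
step 0: (if (if ((if (6 < 1) then (5 * 6) else 4) < 3) then (if (if (let x = 9 in true) then false else true) then ((if true then (\y.false) else (\z.true)) (\u.u)) else false) else ((((\v.4) false) + (4 * 0)) == 0)) then (if (5 < 7) then (let w = (false && (let p = false in p)) in (if (0 < 3) then 9 else (3 + 3))) else (let q = ((7 - 5) == (7 - 7)) in 8)) else 7)
step 1: [delta@0.0.0.0] (if (if ((if false then (5 * 6) else 4) < 3) then (if (if (let x = 9 in true) then false else true) then ((if true then (\y.false) else (\z.true)) (\u.u)) else false) else ((((\v.4) false) + (4 * 0)) == 0)) then (if (5 < 7) then (let w = (false && (let p = false in p)) in (if (0 < 3) then 9 else (3 + 3))) else (let q = ((7 - 5) == (7 - 7)) in 8)) else 7)
step 2: [if@0.0.0] (if (if (4 < 3) then (if (if (let x = 9 in true) then false else true) then ((if true then (\y.false) else (\z.true)) (\u.u)) else false) else ((((\v.4) false) + (4 * 0)) == 0)) then (if (5 < 7) then (let w = (false && (let p = false in p)) in (if (0 < 3) then 9 else (3 + 3))) else (let q = ((7 - 5) == (7 - 7)) in 8)) else 7)
step 3: [delta@0.0] (if (if false then (if (if (let x = 9 in true) then false else true) then ((if true then (\y.false) else (\z.true)) (\u.u)) else false) else ((((\v.4) false) + (4 * 0)) == 0)) then (if (5 < 7) then (let w = (false && (let p = false in p)) in (if (0 < 3) then 9 else (3 + 3))) else (let q = ((7 - 5) == (7 - 7)) in 8)) else 7)
step 4: [if@0] (if ((((\v.4) false) + (4 * 0)) == 0) then (if (5 < 7) then (let w = (false && (let p = false in p)) in (if (0 < 3) then 9 else (3 + 3))) else (let q = ((7 - 5) == (7 - 7)) in 8)) else 7)
step 5: [beta@0.0.0] (if ((4 + (4 * 0)) == 0) then (if (5 < 7) then (let w = (false && (let p = false in p)) in (if (0 < 3) then 9 else (3 + 3))) else (let q = ((7 - 5) == (7 - 7)) in 8)) else 7)
step 6: [delta@0.0.1] (if ((4 + 0) == 0) then (if (5 < 7) then (let w = (false && (let p = false in p)) in (if (0 < 3) then 9 else (3 + 3))) else (let q = ((7 - 5) == (7 - 7)) in 8)) else 7)

Answer: delta at 0.0.1 : (4 * 0)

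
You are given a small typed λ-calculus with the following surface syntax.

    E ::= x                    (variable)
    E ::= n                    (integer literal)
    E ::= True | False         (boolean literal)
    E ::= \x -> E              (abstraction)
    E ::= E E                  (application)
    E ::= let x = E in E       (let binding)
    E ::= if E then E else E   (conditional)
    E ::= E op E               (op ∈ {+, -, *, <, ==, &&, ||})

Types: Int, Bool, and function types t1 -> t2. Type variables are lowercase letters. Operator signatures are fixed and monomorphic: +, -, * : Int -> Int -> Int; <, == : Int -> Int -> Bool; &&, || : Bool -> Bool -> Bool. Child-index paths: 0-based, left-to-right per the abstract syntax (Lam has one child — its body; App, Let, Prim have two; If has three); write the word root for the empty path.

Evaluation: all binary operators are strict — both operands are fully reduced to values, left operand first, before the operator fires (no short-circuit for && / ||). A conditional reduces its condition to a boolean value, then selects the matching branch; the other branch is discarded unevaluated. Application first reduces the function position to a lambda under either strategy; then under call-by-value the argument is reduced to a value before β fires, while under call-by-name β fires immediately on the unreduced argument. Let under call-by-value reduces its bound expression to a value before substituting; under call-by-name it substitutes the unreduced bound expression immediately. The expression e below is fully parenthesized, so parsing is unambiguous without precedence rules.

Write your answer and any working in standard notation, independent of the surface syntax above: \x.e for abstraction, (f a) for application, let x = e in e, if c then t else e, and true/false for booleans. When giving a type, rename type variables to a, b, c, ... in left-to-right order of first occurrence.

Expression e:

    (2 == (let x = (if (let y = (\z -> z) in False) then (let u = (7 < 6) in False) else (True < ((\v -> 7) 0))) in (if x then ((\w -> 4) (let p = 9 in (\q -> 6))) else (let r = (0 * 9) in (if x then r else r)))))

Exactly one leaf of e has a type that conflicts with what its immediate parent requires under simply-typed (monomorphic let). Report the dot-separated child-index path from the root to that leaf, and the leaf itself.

Answer: 1.0.2.0 : true

Working:
  unify Int ~ Int
z : a
\z._ : a -> a
let y : a -> a
  unify Bool ~ Bool
  unify Int ~ Int
  unify Int ~ Int
let u : Bool
  unify Bool ~ Int
  FAIL: mismatch Bool ~ Int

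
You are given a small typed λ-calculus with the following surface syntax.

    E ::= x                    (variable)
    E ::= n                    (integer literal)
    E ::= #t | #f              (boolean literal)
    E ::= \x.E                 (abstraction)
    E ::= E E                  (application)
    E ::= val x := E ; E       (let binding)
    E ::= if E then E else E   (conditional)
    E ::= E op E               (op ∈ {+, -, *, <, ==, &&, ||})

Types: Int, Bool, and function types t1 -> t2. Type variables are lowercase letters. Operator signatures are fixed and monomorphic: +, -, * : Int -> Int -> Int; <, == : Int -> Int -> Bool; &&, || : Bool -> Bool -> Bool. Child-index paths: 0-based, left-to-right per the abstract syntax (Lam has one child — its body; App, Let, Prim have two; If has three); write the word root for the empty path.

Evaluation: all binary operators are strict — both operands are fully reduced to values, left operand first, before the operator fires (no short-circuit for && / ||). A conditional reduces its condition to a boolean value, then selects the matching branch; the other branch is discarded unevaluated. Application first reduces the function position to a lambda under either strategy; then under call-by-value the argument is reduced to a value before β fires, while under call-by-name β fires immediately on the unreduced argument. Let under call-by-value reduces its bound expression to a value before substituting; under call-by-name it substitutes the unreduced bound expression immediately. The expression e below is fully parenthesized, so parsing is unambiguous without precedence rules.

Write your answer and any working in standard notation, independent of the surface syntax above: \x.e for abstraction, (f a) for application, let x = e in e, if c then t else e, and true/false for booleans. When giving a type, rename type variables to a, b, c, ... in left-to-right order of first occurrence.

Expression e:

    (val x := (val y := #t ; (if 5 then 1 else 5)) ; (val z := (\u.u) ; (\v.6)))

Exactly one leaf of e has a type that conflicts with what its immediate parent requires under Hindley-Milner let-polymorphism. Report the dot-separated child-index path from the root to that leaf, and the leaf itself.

Derivation:
let y : Bool
  unify Int ~ Bool
  FAIL: mismatch Int ~ Bool

Answer: 0.1.0 : 5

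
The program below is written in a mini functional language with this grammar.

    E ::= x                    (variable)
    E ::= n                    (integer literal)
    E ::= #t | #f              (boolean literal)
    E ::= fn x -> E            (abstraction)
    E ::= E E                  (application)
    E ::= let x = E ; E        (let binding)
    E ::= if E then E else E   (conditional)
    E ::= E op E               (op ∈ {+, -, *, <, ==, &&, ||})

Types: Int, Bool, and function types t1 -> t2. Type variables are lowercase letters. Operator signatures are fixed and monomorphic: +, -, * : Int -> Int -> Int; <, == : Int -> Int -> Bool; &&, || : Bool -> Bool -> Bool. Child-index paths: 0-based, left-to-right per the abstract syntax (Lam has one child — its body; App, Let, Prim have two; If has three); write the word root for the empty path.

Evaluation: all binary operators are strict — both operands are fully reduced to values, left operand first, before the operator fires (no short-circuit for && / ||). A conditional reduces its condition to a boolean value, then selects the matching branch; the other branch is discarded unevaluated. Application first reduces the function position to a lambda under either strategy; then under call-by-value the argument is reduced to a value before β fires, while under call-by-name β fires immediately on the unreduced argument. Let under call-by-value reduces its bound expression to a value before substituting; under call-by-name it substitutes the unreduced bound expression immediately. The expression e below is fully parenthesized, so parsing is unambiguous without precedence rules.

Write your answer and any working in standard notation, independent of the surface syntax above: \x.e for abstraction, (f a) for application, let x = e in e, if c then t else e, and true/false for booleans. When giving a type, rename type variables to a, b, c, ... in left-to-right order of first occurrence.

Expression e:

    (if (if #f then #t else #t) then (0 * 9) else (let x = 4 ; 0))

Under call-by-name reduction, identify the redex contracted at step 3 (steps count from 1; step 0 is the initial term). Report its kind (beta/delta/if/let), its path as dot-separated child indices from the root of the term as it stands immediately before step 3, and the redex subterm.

Trace:
step 0: (if (if false then true else true) then (0 * 9) else (let x = 4 in 0))
step 1: [if@0] (if true then (0 * 9) else (let x = 4 in 0))
step 2: [if@root] (0 * 9)
step 3: [delta@root] 0

Answer: delta at root : (0 * 9)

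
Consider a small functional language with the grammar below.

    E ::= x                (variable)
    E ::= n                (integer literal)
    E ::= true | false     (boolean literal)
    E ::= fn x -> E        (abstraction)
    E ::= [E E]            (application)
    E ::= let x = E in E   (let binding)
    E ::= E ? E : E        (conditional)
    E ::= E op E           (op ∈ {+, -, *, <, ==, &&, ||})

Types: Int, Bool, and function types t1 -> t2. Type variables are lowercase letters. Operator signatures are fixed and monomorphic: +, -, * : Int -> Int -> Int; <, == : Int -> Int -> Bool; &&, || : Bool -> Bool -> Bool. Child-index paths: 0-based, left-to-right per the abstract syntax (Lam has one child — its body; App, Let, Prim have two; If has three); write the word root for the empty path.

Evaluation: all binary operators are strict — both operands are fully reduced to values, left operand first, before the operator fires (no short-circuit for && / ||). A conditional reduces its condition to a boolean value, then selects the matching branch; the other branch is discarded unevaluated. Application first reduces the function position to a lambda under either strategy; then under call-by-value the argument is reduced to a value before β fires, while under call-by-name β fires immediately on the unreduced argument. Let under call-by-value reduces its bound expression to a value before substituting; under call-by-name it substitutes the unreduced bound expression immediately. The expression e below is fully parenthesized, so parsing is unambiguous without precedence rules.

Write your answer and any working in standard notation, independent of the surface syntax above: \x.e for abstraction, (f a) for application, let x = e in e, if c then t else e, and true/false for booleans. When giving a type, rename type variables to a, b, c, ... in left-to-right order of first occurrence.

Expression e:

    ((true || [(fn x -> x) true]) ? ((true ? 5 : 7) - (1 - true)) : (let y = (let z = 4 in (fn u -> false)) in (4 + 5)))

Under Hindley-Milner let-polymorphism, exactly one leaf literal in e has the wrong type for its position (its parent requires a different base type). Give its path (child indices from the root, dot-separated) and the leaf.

Trace:
  unify Bool ~ Bool
x : a
\x._ : a -> a
  unify a -> a ~ Bool -> b
  unify a ~ Bool
  unify Bool ~ b
_ _ : Bool
  unify Bool ~ Bool
  unify Bool ~ Bool
  unify Bool ~ Bool
  unify Int ~ Int
  unify Int ~ Int
  unify Int ~ Int
  unify Bool ~ Int
  FAIL: mismatch Bool ~ Int

Answer: 1.1.1 : true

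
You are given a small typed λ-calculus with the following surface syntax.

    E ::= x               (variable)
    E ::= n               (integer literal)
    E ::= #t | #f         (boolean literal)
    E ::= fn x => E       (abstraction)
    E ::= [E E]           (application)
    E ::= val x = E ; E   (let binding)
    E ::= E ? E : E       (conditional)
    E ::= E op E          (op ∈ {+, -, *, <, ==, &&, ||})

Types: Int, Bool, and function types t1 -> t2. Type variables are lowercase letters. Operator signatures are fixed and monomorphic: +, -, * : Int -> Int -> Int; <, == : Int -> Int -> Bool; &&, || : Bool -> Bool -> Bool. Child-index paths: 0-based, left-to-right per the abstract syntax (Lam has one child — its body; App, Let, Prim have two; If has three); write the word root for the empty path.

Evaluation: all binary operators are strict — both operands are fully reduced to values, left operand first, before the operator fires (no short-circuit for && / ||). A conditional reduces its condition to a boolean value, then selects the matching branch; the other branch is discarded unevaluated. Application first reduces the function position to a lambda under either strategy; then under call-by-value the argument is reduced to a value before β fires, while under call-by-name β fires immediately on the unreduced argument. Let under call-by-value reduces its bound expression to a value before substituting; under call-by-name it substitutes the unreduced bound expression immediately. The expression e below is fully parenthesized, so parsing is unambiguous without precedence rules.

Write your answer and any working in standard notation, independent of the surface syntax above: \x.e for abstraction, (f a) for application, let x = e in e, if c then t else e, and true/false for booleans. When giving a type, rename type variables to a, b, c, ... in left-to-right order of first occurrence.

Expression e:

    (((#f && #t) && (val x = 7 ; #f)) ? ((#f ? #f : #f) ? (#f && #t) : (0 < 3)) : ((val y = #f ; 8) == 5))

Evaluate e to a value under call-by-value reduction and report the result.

Trace:
step 0: (if ((false && true) && (let x = 7 in false)) then (if (if false then false else false) then (false && true) else (0 < 3)) else ((let y = false in 8) == 5))
step 1: [delta@0.0] (if (false && (let x = 7 in false)) then (if (if false then false else false) then (false && true) else (0 < 3)) else ((let y = false in 8) == 5))
step 2: [let@0.1] (if (false && false) then (if (if false then false else false) then (false && true) else (0 < 3)) else ((let y = false in 8) == 5))
step 3: [delta@0] (if false then (if (if false then false else false) then (false && true) else (0 < 3)) else ((let y = false in 8) == 5))
step 4: [if@root] ((let y = false in 8) == 5)
step 5: [let@0] (8 == 5)
step 6: [delta@root] false

Answer: false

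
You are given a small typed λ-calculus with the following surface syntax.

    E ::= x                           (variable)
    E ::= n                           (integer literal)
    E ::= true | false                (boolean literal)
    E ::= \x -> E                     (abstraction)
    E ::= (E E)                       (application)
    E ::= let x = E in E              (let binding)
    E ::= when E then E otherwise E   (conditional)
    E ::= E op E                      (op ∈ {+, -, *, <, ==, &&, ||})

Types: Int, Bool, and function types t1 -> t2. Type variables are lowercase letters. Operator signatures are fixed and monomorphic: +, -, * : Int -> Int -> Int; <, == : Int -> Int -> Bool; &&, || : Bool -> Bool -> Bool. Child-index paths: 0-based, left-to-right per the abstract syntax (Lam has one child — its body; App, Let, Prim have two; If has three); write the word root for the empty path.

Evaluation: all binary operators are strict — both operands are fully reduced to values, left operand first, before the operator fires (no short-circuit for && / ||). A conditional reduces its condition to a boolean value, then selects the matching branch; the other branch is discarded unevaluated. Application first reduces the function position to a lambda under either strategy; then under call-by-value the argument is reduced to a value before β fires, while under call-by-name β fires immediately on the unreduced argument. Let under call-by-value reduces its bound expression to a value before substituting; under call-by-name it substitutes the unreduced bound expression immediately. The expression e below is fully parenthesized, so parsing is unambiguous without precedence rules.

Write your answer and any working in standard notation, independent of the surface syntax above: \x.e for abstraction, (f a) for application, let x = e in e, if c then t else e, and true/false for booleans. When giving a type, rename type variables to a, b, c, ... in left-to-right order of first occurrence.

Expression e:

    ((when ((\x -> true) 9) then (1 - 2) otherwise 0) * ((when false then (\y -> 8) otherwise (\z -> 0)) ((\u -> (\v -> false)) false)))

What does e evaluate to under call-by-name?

Working:
step 0: ((if ((\x.true) 9) then (1 - 2) else 0) * ((if false then (\y.8) else (\z.0)) ((\u.(\v.false)) false)))
step 1: [beta@0.0] ((if true then (1 - 2) else 0) * ((if false then (\y.8) else (\z.0)) ((\u.(\v.false)) false)))
step 2: [if@0] ((1 - 2) * ((if false then (\y.8) else (\z.0)) ((\u.(\v.false)) false)))
step 3: [delta@0] (-1 * ((if false then (\y.8) else (\z.0)) ((\u.(\v.false)) false)))
step 4: [if@1.0] (-1 * ((\z.0) ((\u.(\v.false)) false)))
step 5: [beta@1] (-1 * 0)
step 6: [delta@root] 0

Answer: 0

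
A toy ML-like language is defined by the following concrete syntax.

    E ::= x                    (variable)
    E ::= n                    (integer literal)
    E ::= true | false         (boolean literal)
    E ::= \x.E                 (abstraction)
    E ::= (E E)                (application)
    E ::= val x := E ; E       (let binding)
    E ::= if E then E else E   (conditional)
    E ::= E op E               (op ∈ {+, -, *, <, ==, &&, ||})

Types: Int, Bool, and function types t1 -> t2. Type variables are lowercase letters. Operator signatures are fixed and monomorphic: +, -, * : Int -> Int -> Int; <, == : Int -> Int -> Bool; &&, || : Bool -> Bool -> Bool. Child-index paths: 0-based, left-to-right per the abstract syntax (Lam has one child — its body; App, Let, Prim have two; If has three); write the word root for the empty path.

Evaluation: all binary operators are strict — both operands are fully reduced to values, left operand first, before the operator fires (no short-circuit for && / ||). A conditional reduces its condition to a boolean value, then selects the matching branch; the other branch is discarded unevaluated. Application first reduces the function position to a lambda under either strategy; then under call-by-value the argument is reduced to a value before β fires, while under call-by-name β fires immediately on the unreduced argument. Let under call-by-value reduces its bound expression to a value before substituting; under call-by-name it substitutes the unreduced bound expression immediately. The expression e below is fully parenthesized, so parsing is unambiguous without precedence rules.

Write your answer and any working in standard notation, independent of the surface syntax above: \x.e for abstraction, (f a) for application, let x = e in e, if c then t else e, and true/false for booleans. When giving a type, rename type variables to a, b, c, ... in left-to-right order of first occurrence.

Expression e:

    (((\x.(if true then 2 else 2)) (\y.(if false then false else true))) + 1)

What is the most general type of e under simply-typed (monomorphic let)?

Answer: Int

Derivation:
  unify Bool ~ Bool
  unify Int ~ Int
\x._ : a -> Int
  unify Bool ~ Bool
  unify Bool ~ Bool
\y._ : b -> Bool
  unify a -> Int ~ (b -> Bool) -> c
  unify a ~ b -> Bool
  unify Int ~ c
_ _ : Int
  unify Int ~ Int
  unify Int ~ Int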